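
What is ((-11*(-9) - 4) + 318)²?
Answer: 170569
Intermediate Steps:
((-11*(-9) - 4) + 318)² = ((99 - 4) + 318)² = (95 + 318)² = 413² = 170569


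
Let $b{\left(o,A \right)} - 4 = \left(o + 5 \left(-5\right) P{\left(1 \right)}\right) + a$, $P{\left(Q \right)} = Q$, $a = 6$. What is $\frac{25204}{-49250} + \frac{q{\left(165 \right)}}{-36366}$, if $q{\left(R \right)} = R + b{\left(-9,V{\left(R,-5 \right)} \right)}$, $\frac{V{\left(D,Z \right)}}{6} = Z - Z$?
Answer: $- \frac{153918819}{298504250} \approx -0.51563$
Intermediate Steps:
$V{\left(D,Z \right)} = 0$ ($V{\left(D,Z \right)} = 6 \left(Z - Z\right) = 6 \cdot 0 = 0$)
$b{\left(o,A \right)} = -15 + o$ ($b{\left(o,A \right)} = 4 + \left(\left(o + 5 \left(-5\right) 1\right) + 6\right) = 4 + \left(\left(o - 25\right) + 6\right) = 4 + \left(\left(-25 + o\right) + 6\right) = 4 + \left(-19 + o\right) = -15 + o$)
$q{\left(R \right)} = -24 + R$ ($q{\left(R \right)} = R - 24 = -24 + R$)
$\frac{25204}{-49250} + \frac{q{\left(165 \right)}}{-36366} = \frac{25204}{-49250} + \frac{-24 + 165}{-36366} = 25204 \left(- \frac{1}{49250}\right) + 141 \left(- \frac{1}{36366}\right) = - \frac{12602}{24625} - \frac{47}{12122} = - \frac{153918819}{298504250}$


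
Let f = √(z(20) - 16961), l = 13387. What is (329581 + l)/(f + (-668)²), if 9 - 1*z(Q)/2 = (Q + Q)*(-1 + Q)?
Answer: 153040552832/199115876639 - 342968*I*√18463/199115876639 ≈ 0.7686 - 0.00023404*I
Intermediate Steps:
z(Q) = 18 - 4*Q*(-1 + Q) (z(Q) = 18 - 2*(Q + Q)*(-1 + Q) = 18 - 2*2*Q*(-1 + Q) = 18 - 4*Q*(-1 + Q))
f = I*√18463 (f = √((18 - 4*20² + 4*20) - 16961) = √((18 - 4*400 + 80) - 16961) = √((18 - 1600 + 80) - 16961) = √(-1502 - 16961) = √(-18463) = I*√18463 ≈ 135.88*I)
(329581 + l)/(f + (-668)²) = (329581 + 13387)/(I*√18463 + (-668)²) = 342968/(I*√18463 + 446224) = 342968/(446224 + I*√18463)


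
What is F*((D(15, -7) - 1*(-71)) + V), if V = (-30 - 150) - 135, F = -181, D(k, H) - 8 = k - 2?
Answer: 40363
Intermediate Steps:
D(k, H) = 6 + k (D(k, H) = 8 + (k - 2) = 8 + (-2 + k) = 6 + k)
V = -315 (V = -180 - 135 = -315)
F*((D(15, -7) - 1*(-71)) + V) = -181*(((6 + 15) - 1*(-71)) - 315) = -181*((21 + 71) - 315) = -181*(92 - 315) = -181*(-223) = 40363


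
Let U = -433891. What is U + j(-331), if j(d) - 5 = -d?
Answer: -433555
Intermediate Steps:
j(d) = 5 - d
U + j(-331) = -433891 + (5 - 1*(-331)) = -433891 + (5 + 331) = -433891 + 336 = -433555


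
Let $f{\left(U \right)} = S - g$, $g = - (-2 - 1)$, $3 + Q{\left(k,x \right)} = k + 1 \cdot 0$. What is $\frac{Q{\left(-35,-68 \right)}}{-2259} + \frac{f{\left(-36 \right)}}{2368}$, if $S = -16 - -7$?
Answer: $\frac{15719}{1337328} \approx 0.011754$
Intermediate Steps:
$S = -9$ ($S = -16 + 7 = -9$)
$Q{\left(k,x \right)} = -3 + k$ ($Q{\left(k,x \right)} = -3 + \left(k + 1 \cdot 0\right) = -3 + \left(k + 0\right) = -3 + k$)
$g = 3$ ($g = \left(-1\right) \left(-3\right) = 3$)
$f{\left(U \right)} = -12$ ($f{\left(U \right)} = -9 - 3 = -12$)
$\frac{Q{\left(-35,-68 \right)}}{-2259} + \frac{f{\left(-36 \right)}}{2368} = \frac{-3 - 35}{-2259} - \frac{12}{2368} = \left(-38\right) \left(- \frac{1}{2259}\right) - \frac{3}{592} = \frac{38}{2259} - \frac{3}{592} = \frac{15719}{1337328}$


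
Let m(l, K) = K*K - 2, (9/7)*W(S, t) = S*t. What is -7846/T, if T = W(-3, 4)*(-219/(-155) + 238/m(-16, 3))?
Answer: 1824195/76846 ≈ 23.738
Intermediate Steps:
W(S, t) = 7*S*t/9 (W(S, t) = 7*(S*t)/9 = 7*S*t/9)
m(l, K) = -2 + K**2 (m(l, K) = K**2 - 2 = -2 + K**2)
T = -153692/465 (T = ((7/9)*(-3)*4)*(-219/(-155) + 238/(-2 + 3**2)) = -28*(-219*(-1/155) + 238/(-2 + 9))/3 = -28*(219/155 + 238/7)/3 = -28*(219/155 + 238*(1/7))/3 = -28*(219/155 + 34)/3 = -28/3*5489/155 = -153692/465 ≈ -330.52)
-7846/T = -7846/(-153692/465) = -7846*(-465/153692) = 1824195/76846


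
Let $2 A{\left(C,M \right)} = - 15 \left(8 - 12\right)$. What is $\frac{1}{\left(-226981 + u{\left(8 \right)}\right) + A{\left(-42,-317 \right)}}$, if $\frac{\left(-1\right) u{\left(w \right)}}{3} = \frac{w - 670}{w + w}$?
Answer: $- \frac{8}{1814615} \approx -4.4086 \cdot 10^{-6}$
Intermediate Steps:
$u{\left(w \right)} = - \frac{3 \left(-670 + w\right)}{2 w}$ ($u{\left(w \right)} = - 3 \frac{w - 670}{w + w} = - 3 \frac{-670 + w}{2 w} = - \frac{3 \left(-670 + w\right)}{2 w}$)
$A{\left(C,M \right)} = 30$ ($A{\left(C,M \right)} = \frac{\left(-15\right) \left(8 - 12\right)}{2} = \frac{\left(-15\right) \left(-4\right)}{2} = \frac{1}{2} \cdot 60 = 30$)
$\frac{1}{\left(-226981 + u{\left(8 \right)}\right) + A{\left(-42,-317 \right)}} = \frac{1}{\left(-226981 - \left(\frac{3}{2} - \frac{1005}{8}\right)\right) + 30} = \frac{1}{\left(-226981 + \left(- \frac{3}{2} + 1005 \cdot \frac{1}{8}\right)\right) + 30} = \frac{1}{\left(-226981 + \left(- \frac{3}{2} + \frac{1005}{8}\right)\right) + 30} = \frac{1}{\left(-226981 + \frac{993}{8}\right) + 30} = \frac{1}{- \frac{1814855}{8} + 30} = \frac{1}{- \frac{1814615}{8}} = - \frac{8}{1814615}$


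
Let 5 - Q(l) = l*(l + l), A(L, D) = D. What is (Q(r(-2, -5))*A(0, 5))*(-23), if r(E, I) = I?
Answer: 5175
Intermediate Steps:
Q(l) = 5 - 2*l² (Q(l) = 5 - l*(l + l) = 5 - l*2*l = 5 - 2*l²)
(Q(r(-2, -5))*A(0, 5))*(-23) = ((5 - 2*(-5)²)*5)*(-23) = ((5 - 2*25)*5)*(-23) = ((5 - 50)*5)*(-23) = -45*5*(-23) = -225*(-23) = 5175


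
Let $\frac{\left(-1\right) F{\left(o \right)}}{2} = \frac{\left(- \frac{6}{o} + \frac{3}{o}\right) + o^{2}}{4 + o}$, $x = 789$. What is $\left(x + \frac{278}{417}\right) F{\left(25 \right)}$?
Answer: $- \frac{74017036}{2175} \approx -34031.0$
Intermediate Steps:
$F{\left(o \right)} = - \frac{2 \left(o^{2} - \frac{3}{o}\right)}{4 + o}$ ($F{\left(o \right)} = - 2 \frac{\left(- \frac{6}{o} + \frac{3}{o}\right) + o^{2}}{4 + o} = - 2 \frac{- \frac{3}{o} + o^{2}}{4 + o} = - 2 \frac{o^{2} - \frac{3}{o}}{4 + o} = - \frac{2 \left(o^{2} - \frac{3}{o}\right)}{4 + o}$)
$\left(x + \frac{278}{417}\right) F{\left(25 \right)} = \left(789 + \frac{278}{417}\right) \frac{2 \left(3 - 25^{3}\right)}{25 \left(4 + 25\right)} = \left(789 + 278 \cdot \frac{1}{417}\right) 2 \cdot \frac{1}{25} \cdot \frac{1}{29} \left(3 - 15625\right) = \left(789 + \frac{2}{3}\right) 2 \cdot \frac{1}{25} \cdot \frac{1}{29} \left(3 - 15625\right) = \frac{2369 \cdot 2 \cdot \frac{1}{25} \cdot \frac{1}{29} \left(-15622\right)}{3} = \frac{2369}{3} \left(- \frac{31244}{725}\right) = - \frac{74017036}{2175}$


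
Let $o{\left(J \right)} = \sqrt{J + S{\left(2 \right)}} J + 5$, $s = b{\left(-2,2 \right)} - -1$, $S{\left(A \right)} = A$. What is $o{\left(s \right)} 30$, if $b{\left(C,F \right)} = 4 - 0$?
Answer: $150 + 150 \sqrt{7} \approx 546.86$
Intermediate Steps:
$b{\left(C,F \right)} = 4$ ($b{\left(C,F \right)} = 4 + 0 = 4$)
$s = 5$ ($s = 4 - -1 = 4 + 1 = 5$)
$o{\left(J \right)} = 5 + J \sqrt{2 + J}$ ($o{\left(J \right)} = \sqrt{J + 2} J + 5 = \sqrt{2 + J} J + 5 = J \sqrt{2 + J} + 5 = 5 + J \sqrt{2 + J}$)
$o{\left(s \right)} 30 = \left(5 + 5 \sqrt{2 + 5}\right) 30 = \left(5 + 5 \sqrt{7}\right) 30 = 150 + 150 \sqrt{7}$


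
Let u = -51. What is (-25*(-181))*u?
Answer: -230775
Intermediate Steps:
(-25*(-181))*u = -25*(-181)*(-51) = 4525*(-51) = -230775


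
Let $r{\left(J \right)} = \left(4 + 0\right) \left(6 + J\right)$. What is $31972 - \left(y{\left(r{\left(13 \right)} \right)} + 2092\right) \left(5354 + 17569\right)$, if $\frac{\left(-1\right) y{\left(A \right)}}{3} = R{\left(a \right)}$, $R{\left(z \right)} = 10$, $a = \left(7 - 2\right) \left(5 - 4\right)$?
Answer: $-47235254$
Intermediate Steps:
$r{\left(J \right)} = 24 + 4 J$ ($r{\left(J \right)} = 4 \left(6 + J\right) = 24 + 4 J$)
$a = 5$ ($a = 5 \cdot 1 = 5$)
$y{\left(A \right)} = -30$ ($y{\left(A \right)} = \left(-3\right) 10 = -30$)
$31972 - \left(y{\left(r{\left(13 \right)} \right)} + 2092\right) \left(5354 + 17569\right) = 31972 - \left(-30 + 2092\right) \left(5354 + 17569\right) = 31972 - 2062 \cdot 22923 = 31972 - 47267226 = -47235254$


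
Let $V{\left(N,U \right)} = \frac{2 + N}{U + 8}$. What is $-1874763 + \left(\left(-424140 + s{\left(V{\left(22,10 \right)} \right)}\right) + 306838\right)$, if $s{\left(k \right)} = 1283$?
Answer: $-1990782$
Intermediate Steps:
$V{\left(N,U \right)} = \frac{2 + N}{8 + U}$
$-1874763 + \left(\left(-424140 + s{\left(V{\left(22,10 \right)} \right)}\right) + 306838\right) = -1874763 + \left(\left(-424140 + 1283\right) + 306838\right) = -1874763 + \left(-422857 + 306838\right) = -1874763 - 116019 = -1990782$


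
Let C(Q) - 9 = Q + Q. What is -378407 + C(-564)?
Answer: -379526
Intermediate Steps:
C(Q) = 9 + 2*Q (C(Q) = 9 + (Q + Q) = 9 + 2*Q)
-378407 + C(-564) = -378407 + (9 + 2*(-564)) = -378407 + (9 - 1128) = -378407 - 1119 = -379526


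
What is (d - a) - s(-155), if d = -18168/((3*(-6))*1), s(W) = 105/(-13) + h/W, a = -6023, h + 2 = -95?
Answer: 42555497/6045 ≈ 7039.8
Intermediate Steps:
h = -97 (h = -2 - 95 = -97)
s(W) = -105/13 - 97/W (s(W) = 105/(-13) - 97/W = 105*(-1/13) - 97/W = -105/13 - 97/W)
d = 3028/3 (d = -18168/((-18*1)) = -18168/(-18) = -18168*(-1/18) = 3028/3 ≈ 1009.3)
(d - a) - s(-155) = (3028/3 - 1*(-6023)) - (-105/13 - 97/(-155)) = (3028/3 + 6023) - (-105/13 - 97*(-1/155)) = 21097/3 - (-105/13 + 97/155) = 21097/3 - 1*(-15014/2015) = 21097/3 + 15014/2015 = 42555497/6045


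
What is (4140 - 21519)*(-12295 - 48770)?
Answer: 1061248635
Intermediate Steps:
(4140 - 21519)*(-12295 - 48770) = -17379*(-61065) = 1061248635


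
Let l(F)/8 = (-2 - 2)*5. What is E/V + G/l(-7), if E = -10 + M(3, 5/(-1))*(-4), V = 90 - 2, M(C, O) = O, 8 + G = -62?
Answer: 97/176 ≈ 0.55114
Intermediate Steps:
G = -70 (G = -8 - 62 = -70)
V = 88
l(F) = -160 (l(F) = 8*((-2 - 2)*5) = 8*(-4*5) = 8*(-20) = -160)
E = 10 (E = -10 + (5/(-1))*(-4) = -10 + (5*(-1))*(-4) = -10 - 5*(-4) = -10 + 20 = 10)
E/V + G/l(-7) = 10/88 - 70/(-160) = 10*(1/88) - 70*(-1/160) = 5/44 + 7/16 = 97/176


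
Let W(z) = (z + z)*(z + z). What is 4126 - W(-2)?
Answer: 4110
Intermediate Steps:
W(z) = 4*z² (W(z) = (2*z)*(2*z) = 4*z²)
4126 - W(-2) = 4126 - 4*(-2)² = 4126 - 4*4 = 4126 - 1*16 = 4126 - 16 = 4110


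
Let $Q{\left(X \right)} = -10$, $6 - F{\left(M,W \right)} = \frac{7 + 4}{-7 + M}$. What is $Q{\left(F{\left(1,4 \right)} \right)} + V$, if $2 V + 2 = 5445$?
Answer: $\frac{5423}{2} \approx 2711.5$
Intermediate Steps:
$F{\left(M,W \right)} = 6 - \frac{11}{-7 + M}$ ($F{\left(M,W \right)} = 6 - \frac{7 + 4}{-7 + M} = 6 - \frac{11}{-7 + M}$)
$V = \frac{5443}{2}$ ($V = -1 + \frac{1}{2} \cdot 5445 = -1 + \frac{5445}{2} = \frac{5443}{2} \approx 2721.5$)
$Q{\left(F{\left(1,4 \right)} \right)} + V = -10 + \frac{5443}{2} = \frac{5423}{2}$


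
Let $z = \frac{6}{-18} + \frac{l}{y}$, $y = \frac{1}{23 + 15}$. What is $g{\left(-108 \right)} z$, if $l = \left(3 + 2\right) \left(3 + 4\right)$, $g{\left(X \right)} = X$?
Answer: $-143604$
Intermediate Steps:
$l = 35$ ($l = 5 \cdot 7 = 35$)
$y = \frac{1}{38} \approx 0.026316$
$z = \frac{3989}{3}$ ($z = \frac{6}{-18} + 35 \frac{1}{\frac{1}{38}} = 6 \left(- \frac{1}{18}\right) + 35 \cdot 38 = - \frac{1}{3} + 1330 = \frac{3989}{3} \approx 1329.7$)
$g{\left(-108 \right)} z = \left(-108\right) \frac{3989}{3} = -143604$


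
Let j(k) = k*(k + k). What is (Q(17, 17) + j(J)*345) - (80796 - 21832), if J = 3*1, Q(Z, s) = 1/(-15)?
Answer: -791311/15 ≈ -52754.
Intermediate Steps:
Q(Z, s) = -1/15
J = 3
j(k) = 2*k² (j(k) = k*(2*k) = 2*k²)
(Q(17, 17) + j(J)*345) - (80796 - 21832) = (-1/15 + (2*3²)*345) - (80796 - 21832) = (-1/15 + (2*9)*345) - 1*58964 = (-1/15 + 18*345) - 58964 = (-1/15 + 6210) - 58964 = 93149/15 - 58964 = -791311/15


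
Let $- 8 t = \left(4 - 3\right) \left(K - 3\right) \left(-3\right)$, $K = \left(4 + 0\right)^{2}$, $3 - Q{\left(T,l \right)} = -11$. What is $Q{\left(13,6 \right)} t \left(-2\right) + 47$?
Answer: $- \frac{179}{2} \approx -89.5$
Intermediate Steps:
$Q{\left(T,l \right)} = 14$ ($Q{\left(T,l \right)} = 3 - -11 = 3 + 11 = 14$)
$K = 16$ ($K = 4^{2} = 16$)
$t = \frac{39}{8}$ ($t = - \frac{\left(4 - 3\right) \left(16 - 3\right) \left(-3\right)}{8} = - \frac{1 \cdot 13 \left(-3\right)}{8} = - \frac{13 \left(-3\right)}{8} = \left(- \frac{1}{8}\right) \left(-39\right) = \frac{39}{8} \approx 4.875$)
$Q{\left(13,6 \right)} t \left(-2\right) + 47 = 14 \cdot \frac{39}{8} \left(-2\right) + 47 = 14 \left(- \frac{39}{4}\right) + 47 = - \frac{273}{2} + 47 = - \frac{179}{2}$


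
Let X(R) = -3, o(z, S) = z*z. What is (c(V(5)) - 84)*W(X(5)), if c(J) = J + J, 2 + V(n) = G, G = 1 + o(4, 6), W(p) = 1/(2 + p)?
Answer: 54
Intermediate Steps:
o(z, S) = z**2
G = 17 (G = 1 + 4**2 = 1 + 16 = 17)
V(n) = 15 (V(n) = -2 + 17 = 15)
c(J) = 2*J
(c(V(5)) - 84)*W(X(5)) = (2*15 - 84)/(2 - 3) = (30 - 84)/(-1) = -54*(-1) = 54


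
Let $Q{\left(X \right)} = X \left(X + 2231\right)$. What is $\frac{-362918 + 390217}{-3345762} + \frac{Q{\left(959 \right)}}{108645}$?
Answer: $\frac{682161511211}{24233354166} \approx 28.15$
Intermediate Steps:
$Q{\left(X \right)} = X \left(2231 + X\right)$
$\frac{-362918 + 390217}{-3345762} + \frac{Q{\left(959 \right)}}{108645} = \frac{-362918 + 390217}{-3345762} + \frac{959 \left(2231 + 959\right)}{108645} = 27299 \left(- \frac{1}{3345762}\right) + 959 \cdot 3190 \cdot \frac{1}{108645} = - \frac{27299}{3345762} + 3059210 \cdot \frac{1}{108645} = - \frac{27299}{3345762} + \frac{611842}{21729} = \frac{682161511211}{24233354166}$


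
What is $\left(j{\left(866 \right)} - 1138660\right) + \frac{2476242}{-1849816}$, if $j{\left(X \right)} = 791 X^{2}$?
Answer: $\frac{547616323520567}{924908} \approx 5.9208 \cdot 10^{8}$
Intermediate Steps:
$\left(j{\left(866 \right)} - 1138660\right) + \frac{2476242}{-1849816} = \left(791 \cdot 866^{2} - 1138660\right) + \frac{2476242}{-1849816} = \left(791 \cdot 749956 - 1138660\right) + 2476242 \left(- \frac{1}{1849816}\right) = \left(593215196 - 1138660\right) - \frac{1238121}{924908} = 592076536 - \frac{1238121}{924908} = \frac{547616323520567}{924908}$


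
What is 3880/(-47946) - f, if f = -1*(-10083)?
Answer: -241721699/23973 ≈ -10083.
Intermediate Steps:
f = 10083
3880/(-47946) - f = 3880/(-47946) - 1*10083 = 3880*(-1/47946) - 10083 = -1940/23973 - 10083 = -241721699/23973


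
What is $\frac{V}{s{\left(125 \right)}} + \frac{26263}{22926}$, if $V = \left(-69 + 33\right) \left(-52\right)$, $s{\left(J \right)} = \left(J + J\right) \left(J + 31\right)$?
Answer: $\frac{3420431}{2865750} \approx 1.1936$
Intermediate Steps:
$s{\left(J \right)} = 2 J \left(31 + J\right)$
$V = 1872$ ($V = \left(-36\right) \left(-52\right) = 1872$)
$\frac{V}{s{\left(125 \right)}} + \frac{26263}{22926} = \frac{1872}{2 \cdot 125 \left(31 + 125\right)} + \frac{26263}{22926} = \frac{1872}{2 \cdot 125 \cdot 156} + 26263 \cdot \frac{1}{22926} = \frac{1872}{39000} + \frac{26263}{22926} = 1872 \cdot \frac{1}{39000} + \frac{26263}{22926} = \frac{6}{125} + \frac{26263}{22926} = \frac{3420431}{2865750}$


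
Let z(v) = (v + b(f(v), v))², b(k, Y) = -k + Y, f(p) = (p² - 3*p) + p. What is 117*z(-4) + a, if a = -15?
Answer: 119793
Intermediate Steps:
f(p) = p² - 2*p
b(k, Y) = Y - k
z(v) = (2*v - v*(-2 + v))² (z(v) = (v + (v - v*(-2 + v)))² = (2*v - v*(-2 + v))²)
117*z(-4) + a = 117*((-4)²*(-4 - 4)²) - 15 = 117*(16*(-8)²) - 15 = 117*(16*64) - 15 = 117*1024 - 15 = 119808 - 15 = 119793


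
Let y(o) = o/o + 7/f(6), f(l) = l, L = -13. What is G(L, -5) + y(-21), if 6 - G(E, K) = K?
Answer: 79/6 ≈ 13.167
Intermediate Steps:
G(E, K) = 6 - K
y(o) = 13/6 (y(o) = o/o + 7/6 = 1 + 7*(1/6) = 1 + 7/6 = 13/6)
G(L, -5) + y(-21) = (6 - 1*(-5)) + 13/6 = (6 + 5) + 13/6 = 11 + 13/6 = 79/6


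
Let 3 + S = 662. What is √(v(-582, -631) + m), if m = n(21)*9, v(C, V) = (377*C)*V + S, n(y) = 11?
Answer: 4*√8653187 ≈ 11767.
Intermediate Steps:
S = 659 (S = -3 + 662 = 659)
v(C, V) = 659 + 377*C*V (v(C, V) = (377*C)*V + 659 = 377*C*V + 659 = 659 + 377*C*V)
m = 99 (m = 11*9 = 99)
√(v(-582, -631) + m) = √((659 + 377*(-582)*(-631)) + 99) = √((659 + 138450234) + 99) = √(138450893 + 99) = √138450992 = 4*√8653187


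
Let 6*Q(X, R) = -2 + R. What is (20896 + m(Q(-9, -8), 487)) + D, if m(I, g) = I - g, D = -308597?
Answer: -864569/3 ≈ -2.8819e+5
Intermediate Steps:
Q(X, R) = -1/3 + R/6 (Q(X, R) = (-2 + R)/6 = -1/3 + R/6)
(20896 + m(Q(-9, -8), 487)) + D = (20896 + ((-1/3 + (1/6)*(-8)) - 1*487)) - 308597 = (20896 + ((-1/3 - 4/3) - 487)) - 308597 = (20896 + (-5/3 - 487)) - 308597 = (20896 - 1466/3) - 308597 = 61222/3 - 308597 = -864569/3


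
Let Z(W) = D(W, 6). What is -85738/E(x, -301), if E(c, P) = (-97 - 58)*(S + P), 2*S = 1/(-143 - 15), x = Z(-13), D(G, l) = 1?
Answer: -27093208/14743135 ≈ -1.8377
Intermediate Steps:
Z(W) = 1
x = 1
S = -1/316 (S = 1/(2*(-143 - 15)) = (½)/(-158) = (½)*(-1/158) = -1/316 ≈ -0.0031646)
E(c, P) = 155/316 - 155*P (E(c, P) = (-97 - 58)*(-1/316 + P) = -155*(-1/316 + P) = 155/316 - 155*P)
-85738/E(x, -301) = -85738/(155/316 - 155*(-301)) = -85738/(155/316 + 46655) = -85738/14743135/316 = -85738*316/14743135 = -27093208/14743135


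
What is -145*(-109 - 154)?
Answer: 38135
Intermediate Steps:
-145*(-109 - 154) = -145*(-263) = 38135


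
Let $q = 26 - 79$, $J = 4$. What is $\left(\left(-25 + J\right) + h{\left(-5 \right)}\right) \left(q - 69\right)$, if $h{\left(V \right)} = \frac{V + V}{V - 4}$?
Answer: $\frac{21838}{9} \approx 2426.4$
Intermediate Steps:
$h{\left(V \right)} = \frac{2 V}{-4 + V}$
$q = -53$ ($q = 26 - 79 = -53$)
$\left(\left(-25 + J\right) + h{\left(-5 \right)}\right) \left(q - 69\right) = \left(\left(-25 + 4\right) + 2 \left(-5\right) \frac{1}{-4 - 5}\right) \left(-53 - 69\right) = \left(-21 + 2 \left(-5\right) \frac{1}{-9}\right) \left(-122\right) = \left(-21 + 2 \left(-5\right) \left(- \frac{1}{9}\right)\right) \left(-122\right) = \left(-21 + \frac{10}{9}\right) \left(-122\right) = \left(- \frac{179}{9}\right) \left(-122\right) = \frac{21838}{9}$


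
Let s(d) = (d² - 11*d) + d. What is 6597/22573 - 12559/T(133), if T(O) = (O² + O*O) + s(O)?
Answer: 3042878/61466279 ≈ 0.049505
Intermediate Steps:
s(d) = d² - 10*d
T(O) = 2*O² + O*(-10 + O) (T(O) = (O² + O*O) + O*(-10 + O) = (O² + O²) + O*(-10 + O) = 2*O² + O*(-10 + O))
6597/22573 - 12559/T(133) = 6597/22573 - 12559*1/(133*(-10 + 3*133)) = 6597*(1/22573) - 12559*1/(133*(-10 + 399)) = 6597/22573 - 12559/(133*389) = 6597/22573 - 12559/51737 = 6597/22573 - 12559*1/51737 = 6597/22573 - 661/2723 = 3042878/61466279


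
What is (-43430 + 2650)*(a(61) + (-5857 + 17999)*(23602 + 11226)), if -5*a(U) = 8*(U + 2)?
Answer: -17245106558656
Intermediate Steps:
a(U) = -16/5 - 8*U/5 (a(U) = -8*(U + 2)/5 = -8*(2 + U)/5 = -(16 + 8*U)/5 = -16/5 - 8*U/5)
(-43430 + 2650)*(a(61) + (-5857 + 17999)*(23602 + 11226)) = (-43430 + 2650)*((-16/5 - 8/5*61) + (-5857 + 17999)*(23602 + 11226)) = -40780*((-16/5 - 488/5) + 12142*34828) = -40780*(-504/5 + 422881576) = -40780*2114407376/5 = -17245106558656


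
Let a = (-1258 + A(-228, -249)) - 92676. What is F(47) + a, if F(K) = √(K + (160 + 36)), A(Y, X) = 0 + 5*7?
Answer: -93899 + 9*√3 ≈ -93883.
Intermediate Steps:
A(Y, X) = 35 (A(Y, X) = 0 + 35 = 35)
a = -93899 (a = (-1258 + 35) - 92676 = -1223 - 92676 = -93899)
F(K) = √(196 + K) (F(K) = √(K + 196) = √(196 + K))
F(47) + a = √(196 + 47) - 93899 = √243 - 93899 = 9*√3 - 93899 = -93899 + 9*√3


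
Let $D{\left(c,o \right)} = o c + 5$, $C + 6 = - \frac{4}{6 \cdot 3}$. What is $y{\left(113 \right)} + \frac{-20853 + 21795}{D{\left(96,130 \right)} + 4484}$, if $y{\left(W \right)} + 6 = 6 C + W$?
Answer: $\frac{3549347}{50907} \approx 69.722$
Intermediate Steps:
$C = - \frac{56}{9}$ ($C = -6 - \frac{4}{6 \cdot 3} = -6 - \frac{4}{18} = -6 - \frac{2}{9} = - \frac{56}{9} \approx -6.2222$)
$D{\left(c,o \right)} = 5 + c o$ ($D{\left(c,o \right)} = c o + 5 = 5 + c o$)
$y{\left(W \right)} = - \frac{130}{3} + W$ ($y{\left(W \right)} = -6 + \left(6 \left(- \frac{56}{9}\right) + W\right) = -6 + \left(- \frac{112}{3} + W\right) = - \frac{130}{3} + W$)
$y{\left(113 \right)} + \frac{-20853 + 21795}{D{\left(96,130 \right)} + 4484} = \left(- \frac{130}{3} + 113\right) + \frac{-20853 + 21795}{\left(5 + 96 \cdot 130\right) + 4484} = \frac{209}{3} + \frac{942}{\left(5 + 12480\right) + 4484} = \frac{209}{3} + \frac{942}{12485 + 4484} = \frac{209}{3} + \frac{942}{16969} = \frac{3549347}{50907}$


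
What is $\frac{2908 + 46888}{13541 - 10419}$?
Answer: $\frac{24898}{1561} \approx 15.95$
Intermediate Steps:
$\frac{2908 + 46888}{13541 - 10419} = \frac{49796}{3122} = 49796 \cdot \frac{1}{3122} = \frac{24898}{1561}$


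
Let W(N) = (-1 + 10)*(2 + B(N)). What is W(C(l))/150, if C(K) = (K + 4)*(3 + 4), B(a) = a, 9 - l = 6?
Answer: 153/50 ≈ 3.0600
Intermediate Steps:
l = 3 (l = 9 - 1*6 = 9 - 6 = 3)
C(K) = 28 + 7*K (C(K) = (4 + K)*7 = 28 + 7*K)
W(N) = 18 + 9*N (W(N) = (-1 + 10)*(2 + N) = 9*(2 + N) = 18 + 9*N)
W(C(l))/150 = (18 + 9*(28 + 7*3))/150 = (18 + 9*(28 + 21))*(1/150) = (18 + 9*49)*(1/150) = (18 + 441)*(1/150) = 459*(1/150) = 153/50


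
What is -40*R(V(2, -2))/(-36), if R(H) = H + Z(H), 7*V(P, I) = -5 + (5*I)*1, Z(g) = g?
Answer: -100/21 ≈ -4.7619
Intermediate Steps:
V(P, I) = -5/7 + 5*I/7 (V(P, I) = (-5 + (5*I)*1)/7 = (-5 + 5*I)/7 = -5/7 + 5*I/7)
R(H) = 2*H (R(H) = H + H = 2*H)
-40*R(V(2, -2))/(-36) = -80*(-5/7 + (5/7)*(-2))/(-36) = -80*(-5/7 - 10/7)*(-1/36) = -80*(-15)/7*(-1/36) = -40*(-30/7)*(-1/36) = (1200/7)*(-1/36) = -100/21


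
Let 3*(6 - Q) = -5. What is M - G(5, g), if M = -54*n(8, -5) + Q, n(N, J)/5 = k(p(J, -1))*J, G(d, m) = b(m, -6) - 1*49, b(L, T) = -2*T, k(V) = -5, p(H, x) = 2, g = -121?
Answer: -20116/3 ≈ -6705.3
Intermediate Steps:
Q = 23/3 (Q = 6 - ⅓*(-5) = 6 + 5/3 = 23/3 ≈ 7.6667)
G(d, m) = -37 (G(d, m) = -2*(-6) - 1*49 = 12 - 49 = -37)
n(N, J) = -25*J (n(N, J) = 5*(-5*J) = -25*J)
M = -20227/3 (M = -(-1350)*(-5) + 23/3 = -54*125 + 23/3 = -6750 + 23/3 = -20227/3 ≈ -6742.3)
M - G(5, g) = -20227/3 - 1*(-37) = -20227/3 + 37 = -20116/3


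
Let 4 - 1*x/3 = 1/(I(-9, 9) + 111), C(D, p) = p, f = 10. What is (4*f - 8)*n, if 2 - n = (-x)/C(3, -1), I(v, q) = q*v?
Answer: -1584/5 ≈ -316.80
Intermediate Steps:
x = 119/10 (x = 12 - 3/(9*(-9) + 111) = 12 - 3/(-81 + 111) = 12 - 3/30 = 12 - 3*1/30 = 12 - ⅒ = 119/10 ≈ 11.900)
n = -99/10 (n = 2 - (-1*119/10)/(-1) = 2 - (-119)*(-1)/10 = 2 - 1*119/10 = 2 - 119/10 = -99/10 ≈ -9.9000)
(4*f - 8)*n = (4*10 - 8)*(-99/10) = (40 - 8)*(-99/10) = 32*(-99/10) = -1584/5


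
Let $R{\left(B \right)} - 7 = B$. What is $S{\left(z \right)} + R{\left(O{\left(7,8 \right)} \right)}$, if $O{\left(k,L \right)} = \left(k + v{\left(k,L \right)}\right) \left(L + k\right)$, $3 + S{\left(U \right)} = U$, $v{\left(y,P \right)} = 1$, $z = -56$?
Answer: $68$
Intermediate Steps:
$S{\left(U \right)} = -3 + U$
$O{\left(k,L \right)} = \left(1 + k\right) \left(L + k\right)$ ($O{\left(k,L \right)} = \left(k + 1\right) \left(L + k\right) = \left(1 + k\right) \left(L + k\right)$)
$R{\left(B \right)} = 7 + B$
$S{\left(z \right)} + R{\left(O{\left(7,8 \right)} \right)} = \left(-3 - 56\right) + \left(7 + \left(8 + 7 + 7^{2} + 8 \cdot 7\right)\right) = -59 + \left(7 + \left(8 + 7 + 49 + 56\right)\right) = -59 + \left(7 + 120\right) = -59 + 127 = 68$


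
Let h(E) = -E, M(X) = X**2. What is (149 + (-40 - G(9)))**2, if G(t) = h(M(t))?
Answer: 36100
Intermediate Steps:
G(t) = -t**2
(149 + (-40 - G(9)))**2 = (149 + (-40 - (-1)*9**2))**2 = (149 + (-40 - (-1)*81))**2 = (149 + (-40 - 1*(-81)))**2 = (149 + (-40 + 81))**2 = (149 + 41)**2 = 190**2 = 36100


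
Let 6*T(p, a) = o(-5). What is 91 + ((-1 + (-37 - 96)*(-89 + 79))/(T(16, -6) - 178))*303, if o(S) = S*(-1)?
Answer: -2319389/1063 ≈ -2181.9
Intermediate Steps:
o(S) = -S
T(p, a) = 5/6 (T(p, a) = (-1*(-5))/6 = (1/6)*5 = 5/6)
91 + ((-1 + (-37 - 96)*(-89 + 79))/(T(16, -6) - 178))*303 = 91 + ((-1 + (-37 - 96)*(-89 + 79))/(5/6 - 178))*303 = 91 + ((-1 - 133*(-10))/(-1063/6))*303 = 91 + ((-1 + 1330)*(-6/1063))*303 = 91 + (1329*(-6/1063))*303 = 91 - 7974/1063*303 = 91 - 2416122/1063 = -2319389/1063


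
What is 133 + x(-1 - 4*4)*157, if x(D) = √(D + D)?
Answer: 133 + 157*I*√34 ≈ 133.0 + 915.46*I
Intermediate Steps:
x(D) = √2*√D (x(D) = √(2*D) = √2*√D)
133 + x(-1 - 4*4)*157 = 133 + (√2*√(-1 - 4*4))*157 = 133 + (√2*√(-1 - 16))*157 = 133 + (√2*√(-17))*157 = 133 + (√2*(I*√17))*157 = 133 + (I*√34)*157 = 133 + 157*I*√34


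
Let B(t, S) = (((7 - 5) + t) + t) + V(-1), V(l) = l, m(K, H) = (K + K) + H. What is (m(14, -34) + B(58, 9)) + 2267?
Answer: 2378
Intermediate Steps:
m(K, H) = H + 2*K (m(K, H) = 2*K + H = H + 2*K)
B(t, S) = 1 + 2*t (B(t, S) = (((7 - 5) + t) + t) - 1 = ((2 + t) + t) - 1 = (2 + 2*t) - 1 = 1 + 2*t)
(m(14, -34) + B(58, 9)) + 2267 = ((-34 + 2*14) + (1 + 2*58)) + 2267 = ((-34 + 28) + (1 + 116)) + 2267 = (-6 + 117) + 2267 = 111 + 2267 = 2378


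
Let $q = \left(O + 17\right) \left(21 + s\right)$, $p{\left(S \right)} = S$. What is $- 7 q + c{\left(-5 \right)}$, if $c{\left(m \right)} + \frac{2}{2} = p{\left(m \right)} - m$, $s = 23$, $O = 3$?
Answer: $-6161$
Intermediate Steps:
$c{\left(m \right)} = -1$ ($c{\left(m \right)} = -1 + \left(m - m\right) = -1 + 0 = -1$)
$q = 880$ ($q = \left(3 + 17\right) \left(21 + 23\right) = 20 \cdot 44 = 880$)
$- 7 q + c{\left(-5 \right)} = \left(-7\right) 880 - 1 = -6160 - 1 = -6161$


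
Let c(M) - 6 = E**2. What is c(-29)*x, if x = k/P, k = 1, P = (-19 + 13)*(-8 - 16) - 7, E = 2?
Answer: 10/137 ≈ 0.072993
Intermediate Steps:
P = 137 (P = -6*(-24) - 7 = 144 - 7 = 137)
c(M) = 10 (c(M) = 6 + 2**2 = 6 + 4 = 10)
x = 1/137 ≈ 0.0072993
c(-29)*x = 10*(1/137) = 10/137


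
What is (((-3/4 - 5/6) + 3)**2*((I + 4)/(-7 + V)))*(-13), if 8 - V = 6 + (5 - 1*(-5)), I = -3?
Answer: 3757/2160 ≈ 1.7394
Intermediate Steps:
V = -8 (V = 8 - (6 + (5 - 1*(-5))) = 8 - (6 + (5 + 5)) = 8 - (6 + 10) = 8 - 1*16 = 8 - 16 = -8)
(((-3/4 - 5/6) + 3)**2*((I + 4)/(-7 + V)))*(-13) = (((-3/4 - 5/6) + 3)**2*((-3 + 4)/(-7 - 8)))*(-13) = (((-3*1/4 - 5*1/6) + 3)**2*(1/(-15)))*(-13) = (((-3/4 - 5/6) + 3)**2*(1*(-1/15)))*(-13) = ((-19/12 + 3)**2*(-1/15))*(-13) = ((17/12)**2*(-1/15))*(-13) = ((289/144)*(-1/15))*(-13) = -289/2160*(-13) = 3757/2160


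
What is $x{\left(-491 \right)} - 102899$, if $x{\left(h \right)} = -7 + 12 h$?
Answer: $-108798$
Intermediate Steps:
$x{\left(-491 \right)} - 102899 = \left(-7 + 12 \left(-491\right)\right) - 102899 = \left(-7 - 5892\right) - 102899 = -5899 - 102899 = -108798$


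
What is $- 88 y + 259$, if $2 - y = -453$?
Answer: $-39781$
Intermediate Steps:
$y = 455$ ($y = 2 - -453 = 2 + 453 = 455$)
$- 88 y + 259 = \left(-88\right) 455 + 259 = -40040 + 259 = -39781$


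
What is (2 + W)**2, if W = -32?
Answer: 900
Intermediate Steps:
(2 + W)**2 = (2 - 32)**2 = (-30)**2 = 900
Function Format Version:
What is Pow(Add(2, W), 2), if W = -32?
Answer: 900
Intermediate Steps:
Pow(Add(2, W), 2) = Pow(Add(2, -32), 2) = Pow(-30, 2) = 900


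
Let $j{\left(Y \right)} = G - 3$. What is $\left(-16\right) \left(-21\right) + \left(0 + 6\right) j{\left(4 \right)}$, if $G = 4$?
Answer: $342$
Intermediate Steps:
$j{\left(Y \right)} = 1$ ($j{\left(Y \right)} = 4 - 3 = 1$)
$\left(-16\right) \left(-21\right) + \left(0 + 6\right) j{\left(4 \right)} = \left(-16\right) \left(-21\right) + \left(0 + 6\right) 1 = 336 + 6 \cdot 1 = 336 + 6 = 342$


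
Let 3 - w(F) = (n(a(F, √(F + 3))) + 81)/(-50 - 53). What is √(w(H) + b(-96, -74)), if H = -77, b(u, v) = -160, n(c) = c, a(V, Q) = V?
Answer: I*√1665201/103 ≈ 12.528*I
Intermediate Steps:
w(F) = 390/103 + F/103 (w(F) = 3 - (F + 81)/(-50 - 53) = 3 - (81 + F)/(-103) = 3 - (81 + F)*(-1)/103 = 3 - (-81/103 - F/103) = 3 + (81/103 + F/103) = 390/103 + F/103)
√(w(H) + b(-96, -74)) = √((390/103 + (1/103)*(-77)) - 160) = √((390/103 - 77/103) - 160) = √(313/103 - 160) = √(-16167/103) = I*√1665201/103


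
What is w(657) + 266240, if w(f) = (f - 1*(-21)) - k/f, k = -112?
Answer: 175365238/657 ≈ 2.6692e+5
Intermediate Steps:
w(f) = 21 + f + 112/f (w(f) = (f - 1*(-21)) - (-112)/f = (f + 21) + 112/f = (21 + f) + 112/f = 21 + f + 112/f)
w(657) + 266240 = (21 + 657 + 112/657) + 266240 = 445558/657 + 266240 = 175365238/657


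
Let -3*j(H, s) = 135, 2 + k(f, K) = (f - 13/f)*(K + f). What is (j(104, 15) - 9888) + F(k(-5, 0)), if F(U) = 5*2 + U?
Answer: -9913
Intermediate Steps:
k(f, K) = -2 + (K + f)*(f - 13/f) (k(f, K) = -2 + (f - 13/f)*(K + f) = -2 + (K + f)*(f - 13/f))
F(U) = 10 + U
j(H, s) = -45 (j(H, s) = -⅓*135 = -45)
(j(104, 15) - 9888) + F(k(-5, 0)) = (-45 - 9888) + (10 + (-15 + (-5)² + 0*(-5) - 13*0/(-5))) = -9933 + (10 + (-15 + 25 + 0 - 13*0*(-⅕))) = -9933 + (10 + (-15 + 25 + 0 + 0)) = -9933 + (10 + 10) = -9933 + 20 = -9913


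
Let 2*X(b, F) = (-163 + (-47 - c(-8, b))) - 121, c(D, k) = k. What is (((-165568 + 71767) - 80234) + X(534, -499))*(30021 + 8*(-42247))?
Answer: 107456277925/2 ≈ 5.3728e+10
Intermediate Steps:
X(b, F) = -331/2 - b/2 (X(b, F) = ((-163 + (-47 - b)) - 121)/2 = ((-210 - b) - 121)/2 = (-331 - b)/2 = -331/2 - b/2)
(((-165568 + 71767) - 80234) + X(534, -499))*(30021 + 8*(-42247)) = (((-165568 + 71767) - 80234) + (-331/2 - ½*534))*(30021 + 8*(-42247)) = ((-93801 - 80234) + (-331/2 - 267))*(30021 - 337976) = (-174035 - 865/2)*(-307955) = -348935/2*(-307955) = 107456277925/2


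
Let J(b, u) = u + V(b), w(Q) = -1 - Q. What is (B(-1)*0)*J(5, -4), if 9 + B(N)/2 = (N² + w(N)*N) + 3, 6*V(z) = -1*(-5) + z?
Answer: 0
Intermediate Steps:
V(z) = ⅚ + z/6 (V(z) = (-1*(-5) + z)/6 = (5 + z)/6 = ⅚ + z/6)
J(b, u) = ⅚ + u + b/6 (J(b, u) = u + (⅚ + b/6) = ⅚ + u + b/6)
B(N) = -12 + 2*N² + 2*N*(-1 - N) (B(N) = -18 + 2*((N² + (-1 - N)*N) + 3) = -18 + 2*((N² + N*(-1 - N)) + 3) = -18 + 2*(3 + N² + N*(-1 - N)) = -18 + (6 + 2*N² + 2*N*(-1 - N)) = -12 + 2*N² + 2*N*(-1 - N))
(B(-1)*0)*J(5, -4) = ((-12 - 2*(-1))*0)*(⅚ - 4 + (⅙)*5) = ((-12 + 2)*0)*(⅚ - 4 + ⅚) = -10*0*(-7/3) = 0*(-7/3) = 0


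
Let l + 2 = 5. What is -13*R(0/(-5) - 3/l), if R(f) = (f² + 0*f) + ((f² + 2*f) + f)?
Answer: 13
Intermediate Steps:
l = 3 (l = -2 + 5 = 3)
R(f) = 2*f² + 3*f (R(f) = (f² + 0) + (f² + 3*f) = f² + (f² + 3*f) = 2*f² + 3*f)
-13*R(0/(-5) - 3/l) = -13*(0/(-5) - 3/3)*(3 + 2*(0/(-5) - 3/3)) = -13*(0*(-⅕) - 3*⅓)*(3 + 2*(0*(-⅕) - 3*⅓)) = -13*(0 - 1)*(3 + 2*(0 - 1)) = -(-13)*(3 + 2*(-1)) = -(-13)*(3 - 2) = -(-13) = -13*(-1) = 13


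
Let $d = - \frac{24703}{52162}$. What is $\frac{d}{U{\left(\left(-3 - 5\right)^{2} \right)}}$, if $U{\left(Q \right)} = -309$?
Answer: $\frac{24703}{16118058} \approx 0.0015326$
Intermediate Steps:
$d = - \frac{24703}{52162}$ ($d = \left(-24703\right) \frac{1}{52162} = - \frac{24703}{52162} \approx -0.47358$)
$\frac{d}{U{\left(\left(-3 - 5\right)^{2} \right)}} = - \frac{24703}{52162 \left(-309\right)} = \left(- \frac{24703}{52162}\right) \left(- \frac{1}{309}\right) = \frac{24703}{16118058}$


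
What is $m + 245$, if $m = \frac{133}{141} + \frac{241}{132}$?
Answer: $\frac{1537159}{6204} \approx 247.77$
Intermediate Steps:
$m = \frac{17179}{6204}$ ($m = 133 \cdot \frac{1}{141} + 241 \cdot \frac{1}{132} = \frac{133}{141} + \frac{241}{132} = \frac{17179}{6204} \approx 2.769$)
$m + 245 = \frac{17179}{6204} + 245 = \frac{1537159}{6204}$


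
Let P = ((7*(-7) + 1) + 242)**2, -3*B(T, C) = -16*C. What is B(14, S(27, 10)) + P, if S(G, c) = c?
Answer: 113068/3 ≈ 37689.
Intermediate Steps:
B(T, C) = 16*C/3 (B(T, C) = -(-16)*C/3 = 16*C/3)
P = 37636 (P = ((-49 + 1) + 242)**2 = (-48 + 242)**2 = 194**2 = 37636)
B(14, S(27, 10)) + P = (16/3)*10 + 37636 = 160/3 + 37636 = 113068/3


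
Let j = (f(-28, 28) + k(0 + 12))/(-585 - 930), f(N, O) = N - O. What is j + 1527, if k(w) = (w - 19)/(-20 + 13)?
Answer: 462692/303 ≈ 1527.0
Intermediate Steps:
k(w) = 19/7 - w/7 (k(w) = (-19 + w)/(-7) = (-19 + w)*(-⅐) = 19/7 - w/7)
j = 11/303 (j = ((-28 - 1*28) + (19/7 - (0 + 12)/7))/(-585 - 930) = ((-28 - 28) + (19/7 - ⅐*12))/(-1515) = (-56 + (19/7 - 12/7))*(-1/1515) = (-56 + 1)*(-1/1515) = -55*(-1/1515) = 11/303 ≈ 0.036304)
j + 1527 = 11/303 + 1527 = 462692/303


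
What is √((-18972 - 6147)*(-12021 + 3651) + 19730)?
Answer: 4*√13141610 ≈ 14501.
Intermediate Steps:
√((-18972 - 6147)*(-12021 + 3651) + 19730) = √(-25119*(-8370) + 19730) = √(210246030 + 19730) = √210265760 = 4*√13141610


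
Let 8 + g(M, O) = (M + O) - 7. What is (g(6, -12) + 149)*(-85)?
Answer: -10880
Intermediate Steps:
g(M, O) = -15 + M + O (g(M, O) = -8 + ((M + O) - 7) = -8 + (-7 + M + O) = -15 + M + O)
(g(6, -12) + 149)*(-85) = ((-15 + 6 - 12) + 149)*(-85) = (-21 + 149)*(-85) = 128*(-85) = -10880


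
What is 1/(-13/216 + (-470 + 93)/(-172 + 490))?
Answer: -11448/14261 ≈ -0.80275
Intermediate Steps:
1/(-13/216 + (-470 + 93)/(-172 + 490)) = 1/(-13*1/216 - 377/318) = 1/(-13/216 - 377*1/318) = 1/(-13/216 - 377/318) = 1/(-14261/11448) = -11448/14261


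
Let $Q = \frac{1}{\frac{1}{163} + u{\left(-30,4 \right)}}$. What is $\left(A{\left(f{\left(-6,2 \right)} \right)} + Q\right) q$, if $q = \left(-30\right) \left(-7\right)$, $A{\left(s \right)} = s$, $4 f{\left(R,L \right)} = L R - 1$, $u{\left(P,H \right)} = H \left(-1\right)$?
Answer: $- \frac{45575}{62} \approx -735.08$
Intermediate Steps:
$u{\left(P,H \right)} = - H$
$f{\left(R,L \right)} = - \frac{1}{4} + \frac{L R}{4}$ ($f{\left(R,L \right)} = \frac{L R - 1}{4} = \frac{-1 + L R}{4} = - \frac{1}{4} + \frac{L R}{4}$)
$Q = - \frac{163}{651}$ ($Q = \frac{1}{\frac{1}{163} - 4} = \frac{1}{- \frac{651}{163}} = - \frac{163}{651} \approx -0.25038$)
$q = 210$
$\left(A{\left(f{\left(-6,2 \right)} \right)} + Q\right) q = \left(\left(- \frac{1}{4} + \frac{1}{4} \cdot 2 \left(-6\right)\right) - \frac{163}{651}\right) 210 = \left(\left(- \frac{1}{4} - 3\right) - \frac{163}{651}\right) 210 = \left(- \frac{13}{4} - \frac{163}{651}\right) 210 = \left(- \frac{9115}{2604}\right) 210 = - \frac{45575}{62}$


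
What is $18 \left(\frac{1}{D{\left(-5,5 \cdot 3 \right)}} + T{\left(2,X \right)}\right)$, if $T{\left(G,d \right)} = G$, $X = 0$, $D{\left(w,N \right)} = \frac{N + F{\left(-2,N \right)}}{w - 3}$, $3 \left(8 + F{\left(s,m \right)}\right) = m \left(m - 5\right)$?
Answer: $\frac{636}{19} \approx 33.474$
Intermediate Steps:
$F{\left(s,m \right)} = -8 + \frac{m \left(-5 + m\right)}{3}$ ($F{\left(s,m \right)} = -8 + \frac{m \left(m - 5\right)}{3} = -8 + \frac{m \left(-5 + m\right)}{3}$)
$D{\left(w,N \right)} = \frac{-8 - \frac{2 N}{3} + \frac{N^{2}}{3}}{-3 + w}$ ($D{\left(w,N \right)} = \frac{N - \left(8 - \frac{N^{2}}{3} + \frac{5 N}{3}\right)}{w - 3} = \frac{-8 - \frac{2 N}{3} + \frac{N^{2}}{3}}{-3 + w}$)
$18 \left(\frac{1}{D{\left(-5,5 \cdot 3 \right)}} + T{\left(2,X \right)}\right) = 18 \left(\frac{1}{\frac{1}{3} \frac{1}{-3 - 5} \left(-24 + \left(5 \cdot 3\right)^{2} - 2 \cdot 5 \cdot 3\right)} + 2\right) = 18 \left(\frac{1}{\frac{1}{3} \frac{1}{-8} \left(-24 + 15^{2} - 30\right)} + 2\right) = 18 \left(\frac{1}{\frac{1}{3} \left(- \frac{1}{8}\right) \left(-24 + 225 - 30\right)} + 2\right) = 18 \left(\frac{1}{\frac{1}{3} \left(- \frac{1}{8}\right) 171} + 2\right) = 18 \left(\frac{1}{- \frac{57}{8}} + 2\right) = 18 \left(- \frac{8}{57} + 2\right) = 18 \cdot \frac{106}{57} = \frac{636}{19}$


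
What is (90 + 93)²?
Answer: 33489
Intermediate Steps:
(90 + 93)² = 183² = 33489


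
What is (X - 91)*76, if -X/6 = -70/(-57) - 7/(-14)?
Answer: -7704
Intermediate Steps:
X = -197/19 (X = -6*(-70/(-57) - 7/(-14)) = -6*(-70*(-1/57) - 7*(-1/14)) = -6*(70/57 + 1/2) = -6*197/114 = -197/19 ≈ -10.368)
(X - 91)*76 = (-197/19 - 91)*76 = -1926/19*76 = -7704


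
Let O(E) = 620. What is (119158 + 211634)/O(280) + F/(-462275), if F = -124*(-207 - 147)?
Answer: 7644482814/14330525 ≈ 533.44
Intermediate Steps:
F = 43896 (F = -124*(-354) = 43896)
(119158 + 211634)/O(280) + F/(-462275) = (119158 + 211634)/620 + 43896/(-462275) = 330792*(1/620) + 43896*(-1/462275) = 82698/155 - 43896/462275 = 7644482814/14330525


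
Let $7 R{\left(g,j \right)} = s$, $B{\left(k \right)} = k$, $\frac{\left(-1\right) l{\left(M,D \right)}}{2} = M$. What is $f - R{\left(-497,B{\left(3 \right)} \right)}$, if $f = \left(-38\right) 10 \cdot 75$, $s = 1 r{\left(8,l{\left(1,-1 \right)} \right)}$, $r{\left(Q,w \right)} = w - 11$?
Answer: $- \frac{199487}{7} \approx -28498.0$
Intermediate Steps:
$l{\left(M,D \right)} = - 2 M$
$r{\left(Q,w \right)} = -11 + w$
$s = -13$ ($s = 1 \left(-11 - 2\right) = 1 \left(-13\right) = -13$)
$f = -28500$ ($f = \left(-380\right) 75 = -28500$)
$R{\left(g,j \right)} = - \frac{13}{7}$ ($R{\left(g,j \right)} = \frac{1}{7} \left(-13\right) = - \frac{13}{7}$)
$f - R{\left(-497,B{\left(3 \right)} \right)} = -28500 - - \frac{13}{7} = -28500 + \frac{13}{7} = - \frac{199487}{7}$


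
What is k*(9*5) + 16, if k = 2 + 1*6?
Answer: 376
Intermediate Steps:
k = 8 (k = 2 + 6 = 8)
k*(9*5) + 16 = 8*(9*5) + 16 = 8*45 + 16 = 360 + 16 = 376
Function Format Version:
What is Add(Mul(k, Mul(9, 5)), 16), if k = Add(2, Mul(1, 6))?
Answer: 376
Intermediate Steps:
k = 8 (k = Add(2, 6) = 8)
Add(Mul(k, Mul(9, 5)), 16) = Add(Mul(8, Mul(9, 5)), 16) = Add(Mul(8, 45), 16) = Add(360, 16) = 376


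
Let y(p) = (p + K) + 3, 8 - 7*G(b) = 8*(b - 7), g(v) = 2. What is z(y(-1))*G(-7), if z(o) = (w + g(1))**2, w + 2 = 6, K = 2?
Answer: 4320/7 ≈ 617.14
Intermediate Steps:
G(b) = 64/7 - 8*b/7 (G(b) = 8/7 - 8*(b - 7)/7 = 8/7 - 8*(-7 + b)/7 = 8/7 - (-56 + 8*b)/7 = 8/7 + (8 - 8*b/7) = 64/7 - 8*b/7)
w = 4 (w = -2 + 6 = 4)
y(p) = 5 + p (y(p) = (p + 2) + 3 = (2 + p) + 3 = 5 + p)
z(o) = 36 (z(o) = (4 + 2)**2 = 6**2 = 36)
z(y(-1))*G(-7) = 36*(64/7 - 8/7*(-7)) = 36*(64/7 + 8) = 36*(120/7) = 4320/7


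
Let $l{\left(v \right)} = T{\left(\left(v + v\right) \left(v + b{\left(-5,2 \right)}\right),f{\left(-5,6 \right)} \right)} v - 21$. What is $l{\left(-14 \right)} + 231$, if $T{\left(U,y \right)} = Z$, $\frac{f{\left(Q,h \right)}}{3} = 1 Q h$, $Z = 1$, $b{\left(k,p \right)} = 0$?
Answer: $196$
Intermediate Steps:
$f{\left(Q,h \right)} = 3 Q h$ ($f{\left(Q,h \right)} = 3 \cdot 1 Q h = 3 Q h$)
$T{\left(U,y \right)} = 1$
$l{\left(v \right)} = -21 + v$ ($l{\left(v \right)} = 1 v - 21 = v - 21 = -21 + v$)
$l{\left(-14 \right)} + 231 = \left(-21 - 14\right) + 231 = -35 + 231 = 196$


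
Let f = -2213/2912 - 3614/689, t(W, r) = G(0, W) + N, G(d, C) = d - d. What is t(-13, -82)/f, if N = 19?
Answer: -2932384/926825 ≈ -3.1639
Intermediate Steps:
G(d, C) = 0
t(W, r) = 19 (t(W, r) = 0 + 19 = 19)
f = -926825/154336 (f = -2213*1/2912 - 3614*1/689 = -2213/2912 - 278/53 = -926825/154336 ≈ -6.0052)
t(-13, -82)/f = 19/(-926825/154336) = 19*(-154336/926825) = -2932384/926825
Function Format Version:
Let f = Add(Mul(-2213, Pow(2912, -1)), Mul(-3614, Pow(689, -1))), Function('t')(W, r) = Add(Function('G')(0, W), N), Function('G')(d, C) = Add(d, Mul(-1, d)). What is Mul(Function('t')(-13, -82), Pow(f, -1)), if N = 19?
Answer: Rational(-2932384, 926825) ≈ -3.1639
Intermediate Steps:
Function('G')(d, C) = 0
Function('t')(W, r) = 19 (Function('t')(W, r) = Add(0, 19) = 19)
f = Rational(-926825, 154336) (f = Add(Mul(-2213, Rational(1, 2912)), Mul(-3614, Rational(1, 689))) = Add(Rational(-2213, 2912), Rational(-278, 53)) = Rational(-926825, 154336) ≈ -6.0052)
Mul(Function('t')(-13, -82), Pow(f, -1)) = Mul(19, Pow(Rational(-926825, 154336), -1)) = Mul(19, Rational(-154336, 926825)) = Rational(-2932384, 926825)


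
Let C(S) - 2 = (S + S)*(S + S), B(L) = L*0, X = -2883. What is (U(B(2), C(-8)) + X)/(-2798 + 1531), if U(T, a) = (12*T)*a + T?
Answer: 2883/1267 ≈ 2.2755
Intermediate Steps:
B(L) = 0
C(S) = 2 + 4*S² (C(S) = 2 + (S + S)*(S + S) = 2 + (2*S)*(2*S) = 2 + 4*S²)
U(T, a) = T + 12*T*a (U(T, a) = 12*T*a + T = T + 12*T*a)
(U(B(2), C(-8)) + X)/(-2798 + 1531) = (0*(1 + 12*(2 + 4*(-8)²)) - 2883)/(-2798 + 1531) = (0*(1 + 12*(2 + 4*64)) - 2883)/(-1267) = (0*(1 + 12*(2 + 256)) - 2883)*(-1/1267) = (0*(1 + 12*258) - 2883)*(-1/1267) = (0*(1 + 3096) - 2883)*(-1/1267) = (0*3097 - 2883)*(-1/1267) = (0 - 2883)*(-1/1267) = -2883*(-1/1267) = 2883/1267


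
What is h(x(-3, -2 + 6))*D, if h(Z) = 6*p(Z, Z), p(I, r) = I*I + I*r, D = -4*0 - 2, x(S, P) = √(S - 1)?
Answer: 96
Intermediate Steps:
x(S, P) = √(-1 + S)
D = -2 (D = 0 - 2 = -2)
p(I, r) = I² + I*r
h(Z) = 12*Z² (h(Z) = 6*(Z*(Z + Z)) = 6*(Z*(2*Z)) = 6*(2*Z²) = 12*Z²)
h(x(-3, -2 + 6))*D = (12*(√(-1 - 3))²)*(-2) = (12*(√(-4))²)*(-2) = (12*(2*I)²)*(-2) = (12*(-4))*(-2) = -48*(-2) = 96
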